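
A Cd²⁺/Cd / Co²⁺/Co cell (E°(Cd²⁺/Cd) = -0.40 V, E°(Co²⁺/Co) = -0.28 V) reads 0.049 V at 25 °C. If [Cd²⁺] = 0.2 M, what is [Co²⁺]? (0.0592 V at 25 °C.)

8 × 10^-4 M

From the Nernst equation, log Q = n(E° − E)/0.0592 = 2(0.12 − 0.049)/0.0592 = 2.399, so Q = 250.
With Q = [Cd²⁺]/[Co²⁺] and the known concentrations, [Co²⁺] in the denominator gives [Co²⁺] = 8 × 10^-4 M.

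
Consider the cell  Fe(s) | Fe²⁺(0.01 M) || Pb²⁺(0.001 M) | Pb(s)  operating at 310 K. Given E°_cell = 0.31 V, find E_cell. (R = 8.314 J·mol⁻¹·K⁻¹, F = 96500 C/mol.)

Balancing electrons gives n = 2; the reaction quotient is Q = [Fe²⁺]/[Pb²⁺] = 10.0.
E = E° − (RT/nF) ln Q = 0.31 − (8.314×310)/(2×96500) × (2.303) = 0.310 − 0.031 = 0.279 V.

0.279 V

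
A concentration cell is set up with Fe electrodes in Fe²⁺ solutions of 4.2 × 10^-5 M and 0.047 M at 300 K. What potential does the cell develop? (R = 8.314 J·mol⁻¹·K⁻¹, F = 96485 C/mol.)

Both half-cells are Fe²⁺/Fe, so E°_cell = 0. The concentrated side is the cathode; the cell reaction moves Fe²⁺ from high to low concentration with n = 2.
Q = [Fe²⁺]_dilute/[Fe²⁺]_conc = 4.2 × 10^-5/0.047 = 8.94 × 10^-4.
E = 0 − (RT/nF) ln Q = −((8.314×300)/(2×96485))(-7.020) = 0.0907 V.

0.091 V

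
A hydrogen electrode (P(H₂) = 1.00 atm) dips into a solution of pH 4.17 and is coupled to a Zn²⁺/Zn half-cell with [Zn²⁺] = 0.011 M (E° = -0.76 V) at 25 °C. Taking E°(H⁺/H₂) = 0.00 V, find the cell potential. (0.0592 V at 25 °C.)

0.57 V

The hydrogen couple is the cathode, so E°_cell = 0.76 V; n = 2.
[H⁺] = 10^(−4.17) = 6.8 × 10^-5 M, and Q = [Zn²⁺]·P(H₂) / [H⁺]^2 = 2.41 × 10^6.
E = E° − (0.0592/2) log Q = 0.76 − (0.0592/2)(6.381) = 0.571 V.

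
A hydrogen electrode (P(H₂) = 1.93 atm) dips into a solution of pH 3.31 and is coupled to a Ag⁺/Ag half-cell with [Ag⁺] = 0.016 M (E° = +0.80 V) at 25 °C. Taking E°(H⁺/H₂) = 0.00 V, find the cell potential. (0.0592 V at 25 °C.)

0.90 V

The Ag⁺/Ag couple is the cathode, so E°_cell = 0.80 V; n = 2.
[H⁺] = 10^(−3.31) = 4.9 × 10^-4 M, and Q = [H⁺]^2 / ([Ag⁺]^2·P(H₂)) = 4.86 × 10^-4.
E = E° − (0.0592/2) log Q = 0.80 − (0.0592/2)(-3.314) = 0.898 V.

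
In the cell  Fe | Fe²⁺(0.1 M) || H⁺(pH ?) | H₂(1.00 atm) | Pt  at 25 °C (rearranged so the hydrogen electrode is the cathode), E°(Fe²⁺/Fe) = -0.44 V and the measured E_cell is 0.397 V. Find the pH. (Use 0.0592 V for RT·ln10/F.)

E°_cell = 0.44 V and n = 2.
log Q = n(E° − E)/0.0592 = 2×(0.44 − 0.397)/0.0592 = 1.453.
With Q = [Fe²⁺]·P(H₂) / [H⁺]^2, solving for [H⁺] gives log[H⁺] = -1.226, so pH = 1.23.

pH = 1.23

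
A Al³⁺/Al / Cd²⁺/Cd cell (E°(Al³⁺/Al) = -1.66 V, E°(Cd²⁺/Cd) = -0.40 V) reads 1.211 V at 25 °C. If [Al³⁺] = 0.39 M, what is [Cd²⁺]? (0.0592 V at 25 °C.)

0.012 M

From the Nernst equation, log Q = n(E° − E)/0.0592 = 6(1.26 − 1.211)/0.0592 = 4.966, so Q = 9.25 × 10^4.
With Q = [Al³⁺]^2/[Cd²⁺]^3 and the known concentrations, [Cd²⁺]^3 in the denominator gives [Cd²⁺] = 0.012 M.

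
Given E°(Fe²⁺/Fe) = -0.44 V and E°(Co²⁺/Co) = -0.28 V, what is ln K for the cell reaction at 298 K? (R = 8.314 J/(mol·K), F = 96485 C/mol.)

E°_cell = -0.28 − (-0.44) = 0.16 V, with n = 2 electrons transferred.
At equilibrium E = 0, so the Nernst equation gives ln K = nFE°/RT = (2)(96485)(0.16)/((8.314)(298)) = 12.46.

ln K = 12.5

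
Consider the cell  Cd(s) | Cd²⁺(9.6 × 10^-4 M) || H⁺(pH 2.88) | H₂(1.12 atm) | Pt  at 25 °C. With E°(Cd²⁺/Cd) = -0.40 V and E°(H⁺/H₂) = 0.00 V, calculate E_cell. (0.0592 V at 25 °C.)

The hydrogen couple is the cathode, so E°_cell = 0.40 V; n = 2.
[H⁺] = 10^(−2.88) = 0.0013 M, and Q = [Cd²⁺]·P(H₂) / [H⁺]^2 = 619.
E = E° − (0.0592/2) log Q = 0.40 − (0.0592/2)(2.791) = 0.317 V.

0.32 V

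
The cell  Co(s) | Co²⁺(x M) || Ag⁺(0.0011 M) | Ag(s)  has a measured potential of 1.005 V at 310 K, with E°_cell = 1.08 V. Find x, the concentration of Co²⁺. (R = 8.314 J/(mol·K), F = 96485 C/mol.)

From the Nernst equation, ln Q = nF(E° − E)/RT = 2×96485×(1.08 − 1.005)/(8.314×310) = 5.615, so Q = 275.
With Q = [Co²⁺]/[Ag⁺]^2 and the known concentrations, [Co²⁺] in the numerator gives [Co²⁺] = 3.3 × 10^-4 M.

3.3 × 10^-4 M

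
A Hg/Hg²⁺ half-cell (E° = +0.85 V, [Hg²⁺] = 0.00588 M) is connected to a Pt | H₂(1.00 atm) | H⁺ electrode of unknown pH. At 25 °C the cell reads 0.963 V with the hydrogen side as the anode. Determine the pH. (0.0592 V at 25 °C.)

pH = 3.02

E°_cell = 0.85 V and n = 2.
log Q = n(E° − E)/0.0592 = 2×(0.85 − 0.963)/0.0592 = -3.818.
With Q = [H⁺]^2 / ([Hg²⁺]·P(H₂)), solving for [H⁺] gives log[H⁺] = -3.024, so pH = 3.02.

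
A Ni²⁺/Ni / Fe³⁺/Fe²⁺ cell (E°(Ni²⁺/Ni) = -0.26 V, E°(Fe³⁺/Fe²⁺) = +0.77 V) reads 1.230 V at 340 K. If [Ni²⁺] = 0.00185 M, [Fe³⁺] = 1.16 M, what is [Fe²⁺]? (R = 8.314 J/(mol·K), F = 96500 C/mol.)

From the Nernst equation, ln Q = nF(E° − E)/RT = 2×96500×(1.03 − 1.230)/(8.314×340) = -13.655, so Q = 1.17 × 10^-6.
With Q = [Ni²⁺]·[Fe²⁺]^2/[Fe³⁺]^2 and the known concentrations, [Fe²⁺]^2 in the numerator gives [Fe²⁺] = 0.029 M.

0.029 M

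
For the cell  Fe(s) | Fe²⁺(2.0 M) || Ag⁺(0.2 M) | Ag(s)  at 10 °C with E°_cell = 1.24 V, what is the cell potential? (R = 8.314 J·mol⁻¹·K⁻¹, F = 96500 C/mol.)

1.19 V

Balancing electrons gives n = 2; the reaction quotient is Q = [Fe²⁺]/[Ag⁺]^2 = 50.0.
E = E° − (RT/nF) ln Q = 1.24 − (8.314×283)/(2×96500) × (3.912) = 1.240 − 0.048 = 1.192 V.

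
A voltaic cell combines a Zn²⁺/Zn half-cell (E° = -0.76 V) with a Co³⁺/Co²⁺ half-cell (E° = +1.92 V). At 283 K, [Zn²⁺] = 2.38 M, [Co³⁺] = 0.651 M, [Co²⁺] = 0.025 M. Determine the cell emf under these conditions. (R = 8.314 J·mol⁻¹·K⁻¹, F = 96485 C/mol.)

The Co³⁺/Co²⁺ couple has the higher reduction potential and acts as the cathode, so E°_cell = +1.92 − (-0.76) = 2.68 V.
Balancing electrons gives n = 2; the reaction quotient is Q = [Zn²⁺]·[Co²⁺]^2/[Co³⁺]^2 = 0.00351.
E = E° − (RT/nF) ln Q = 2.68 − (8.314×283)/(2×96485) × (-5.652) = 2.680 + 0.069 = 2.749 V.

2.75 V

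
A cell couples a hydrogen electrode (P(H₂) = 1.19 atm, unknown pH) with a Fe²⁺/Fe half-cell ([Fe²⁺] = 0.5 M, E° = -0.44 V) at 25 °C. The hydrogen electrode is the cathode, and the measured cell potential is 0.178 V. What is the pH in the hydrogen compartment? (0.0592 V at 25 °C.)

pH = 4.54

E°_cell = 0.44 V and n = 2.
log Q = n(E° − E)/0.0592 = 2×(0.44 − 0.178)/0.0592 = 8.851.
With Q = [Fe²⁺]·P(H₂) / [H⁺]^2, solving for [H⁺] gives log[H⁺] = -4.538, so pH = 4.54.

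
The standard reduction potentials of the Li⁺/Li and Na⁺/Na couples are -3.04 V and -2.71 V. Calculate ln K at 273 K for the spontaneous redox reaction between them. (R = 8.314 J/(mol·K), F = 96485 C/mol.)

ln K = 14.0

E°_cell = -2.71 − (-3.04) = 0.33 V, with n = 1 electron transferred.
At equilibrium E = 0, so the Nernst equation gives ln K = nFE°/RT = (1)(96485)(0.33)/((8.314)(273)) = 14.03.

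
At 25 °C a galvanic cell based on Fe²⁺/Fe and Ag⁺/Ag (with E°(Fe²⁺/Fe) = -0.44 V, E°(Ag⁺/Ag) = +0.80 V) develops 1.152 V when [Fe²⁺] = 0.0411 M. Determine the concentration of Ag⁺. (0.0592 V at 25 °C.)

0.0066 M

From the Nernst equation, log Q = n(E° − E)/0.0592 = 2(1.24 − 1.152)/0.0592 = 2.973, so Q = 940.
With Q = [Fe²⁺]/[Ag⁺]^2 and the known concentrations, [Ag⁺]^2 in the denominator gives [Ag⁺] = 0.0066 M.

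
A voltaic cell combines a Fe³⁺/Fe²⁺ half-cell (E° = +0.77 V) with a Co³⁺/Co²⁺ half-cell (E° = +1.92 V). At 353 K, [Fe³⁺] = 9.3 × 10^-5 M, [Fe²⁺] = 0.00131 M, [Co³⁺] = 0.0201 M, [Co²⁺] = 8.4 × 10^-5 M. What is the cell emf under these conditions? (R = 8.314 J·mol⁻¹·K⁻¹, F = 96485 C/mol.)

1.40 V

The Co³⁺/Co²⁺ couple has the higher reduction potential and acts as the cathode, so E°_cell = +1.92 − (+0.77) = 1.15 V.
Balancing electrons gives n = 1; the reaction quotient is Q = [Fe³⁺]·[Co²⁺]/([Fe²⁺]·[Co³⁺]) = 2.97 × 10^-4.
E = E° − (RT/nF) ln Q = 1.15 − (8.314×353)/(1×96485) × (-8.123) = 1.150 + 0.247 = 1.397 V.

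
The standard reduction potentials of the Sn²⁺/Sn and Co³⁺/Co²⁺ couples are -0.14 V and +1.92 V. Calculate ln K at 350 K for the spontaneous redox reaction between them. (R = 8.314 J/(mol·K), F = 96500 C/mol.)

E°_cell = +1.92 − (-0.14) = 2.06 V, with n = 2 electrons transferred.
At equilibrium E = 0, so the Nernst equation gives ln K = nFE°/RT = (2)(96500)(2.06)/((8.314)(350)) = 136.63.

ln K = 136.6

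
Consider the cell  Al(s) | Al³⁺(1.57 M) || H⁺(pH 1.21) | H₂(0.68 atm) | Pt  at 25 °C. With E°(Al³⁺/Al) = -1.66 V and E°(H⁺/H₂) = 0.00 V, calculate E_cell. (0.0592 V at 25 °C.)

The hydrogen couple is the cathode, so E°_cell = 1.66 V; n = 6.
[H⁺] = 10^(−1.21) = 0.062 M, and Q = [Al³⁺]^2·P(H₂)^3 / [H⁺]^6 = 1.41 × 10^7.
E = E° − (0.0592/6) log Q = 1.66 − (0.0592/6)(7.149) = 1.589 V.

1.59 V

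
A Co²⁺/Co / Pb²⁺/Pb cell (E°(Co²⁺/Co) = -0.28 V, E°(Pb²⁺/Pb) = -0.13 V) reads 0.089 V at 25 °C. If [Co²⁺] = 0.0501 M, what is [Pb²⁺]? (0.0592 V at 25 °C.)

From the Nernst equation, log Q = n(E° − E)/0.0592 = 2(0.15 − 0.089)/0.0592 = 2.061, so Q = 115.
With Q = [Co²⁺]/[Pb²⁺] and the known concentrations, [Pb²⁺] in the denominator gives [Pb²⁺] = 4.4 × 10^-4 M.

4.4 × 10^-4 M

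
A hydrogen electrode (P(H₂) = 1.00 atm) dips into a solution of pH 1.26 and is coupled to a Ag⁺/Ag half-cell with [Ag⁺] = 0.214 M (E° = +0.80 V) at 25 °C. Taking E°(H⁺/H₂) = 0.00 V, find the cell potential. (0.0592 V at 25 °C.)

The Ag⁺/Ag couple is the cathode, so E°_cell = 0.80 V; n = 2.
[H⁺] = 10^(−1.26) = 0.055 M, and Q = [H⁺]^2 / ([Ag⁺]^2·P(H₂)) = 0.0659.
E = E° − (0.0592/2) log Q = 0.80 − (0.0592/2)(-1.181) = 0.835 V.

0.83 V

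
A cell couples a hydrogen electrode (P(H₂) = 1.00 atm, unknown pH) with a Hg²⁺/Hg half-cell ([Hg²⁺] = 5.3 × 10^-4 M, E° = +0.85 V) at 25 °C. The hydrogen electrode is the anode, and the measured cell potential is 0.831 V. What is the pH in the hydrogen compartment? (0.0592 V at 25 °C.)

E°_cell = 0.85 V and n = 2.
log Q = n(E° − E)/0.0592 = 2×(0.85 − 0.831)/0.0592 = 0.642.
With Q = [H⁺]^2 / ([Hg²⁺]·P(H₂)), solving for [H⁺] gives log[H⁺] = -1.317, so pH = 1.32.

pH = 1.32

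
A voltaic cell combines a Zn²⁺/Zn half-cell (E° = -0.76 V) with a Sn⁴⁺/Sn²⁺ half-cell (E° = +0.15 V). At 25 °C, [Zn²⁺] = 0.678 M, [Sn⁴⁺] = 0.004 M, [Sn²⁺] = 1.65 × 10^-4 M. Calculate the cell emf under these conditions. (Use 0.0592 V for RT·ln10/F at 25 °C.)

The Sn⁴⁺/Sn²⁺ couple has the higher reduction potential and acts as the cathode, so E°_cell = +0.15 − (-0.76) = 0.91 V.
Balancing electrons gives n = 2; the reaction quotient is Q = [Zn²⁺]·[Sn²⁺]/[Sn⁴⁺] = 0.0280.
At 25 °C, E = E° − (0.0592/n) log Q = 0.91 − (0.0592/2)(-1.553) = 0.910 + 0.046 = 0.956 V.

0.956 V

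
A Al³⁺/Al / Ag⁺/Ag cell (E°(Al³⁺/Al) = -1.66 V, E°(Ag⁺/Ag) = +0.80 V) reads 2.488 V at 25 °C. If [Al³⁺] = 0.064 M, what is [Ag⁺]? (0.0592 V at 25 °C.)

From the Nernst equation, log Q = n(E° − E)/0.0592 = 3(2.46 − 2.488)/0.0592 = -1.419, so Q = 0.0381.
With Q = [Al³⁺]/[Ag⁺]^3 and the known concentrations, [Ag⁺]^3 in the denominator gives [Ag⁺] = 1.2 M.

1.2 M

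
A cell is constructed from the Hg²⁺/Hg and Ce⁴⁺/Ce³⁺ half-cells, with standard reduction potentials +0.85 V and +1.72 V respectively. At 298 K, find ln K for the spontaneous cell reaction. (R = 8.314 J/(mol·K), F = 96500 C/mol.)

ln K = 67.8

E°_cell = +1.72 − (+0.85) = 0.87 V, with n = 2 electrons transferred.
At equilibrium E = 0, so the Nernst equation gives ln K = nFE°/RT = (2)(96500)(0.87)/((8.314)(298)) = 67.77.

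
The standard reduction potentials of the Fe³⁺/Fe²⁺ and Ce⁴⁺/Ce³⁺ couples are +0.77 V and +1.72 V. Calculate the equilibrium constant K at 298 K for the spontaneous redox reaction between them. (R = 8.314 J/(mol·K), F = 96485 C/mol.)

1.2 × 10^16

E°_cell = +1.72 − (+0.77) = 0.95 V, with n = 1 electron transferred.
At equilibrium E = 0, so the Nernst equation gives ln K = nFE°/RT = (1)(96485)(0.95)/((8.314)(298)) = 37.00.
K = e^37.00 = 1.2 × 10^16.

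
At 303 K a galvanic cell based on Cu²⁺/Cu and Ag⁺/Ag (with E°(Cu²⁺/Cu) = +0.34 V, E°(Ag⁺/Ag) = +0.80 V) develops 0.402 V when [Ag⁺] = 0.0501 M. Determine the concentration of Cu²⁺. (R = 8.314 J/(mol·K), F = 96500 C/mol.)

0.21 M

From the Nernst equation, ln Q = nF(E° − E)/RT = 2×96500×(0.46 − 0.402)/(8.314×303) = 4.444, so Q = 85.1.
With Q = [Cu²⁺]/[Ag⁺]^2 and the known concentrations, [Cu²⁺] in the numerator gives [Cu²⁺] = 0.21 M.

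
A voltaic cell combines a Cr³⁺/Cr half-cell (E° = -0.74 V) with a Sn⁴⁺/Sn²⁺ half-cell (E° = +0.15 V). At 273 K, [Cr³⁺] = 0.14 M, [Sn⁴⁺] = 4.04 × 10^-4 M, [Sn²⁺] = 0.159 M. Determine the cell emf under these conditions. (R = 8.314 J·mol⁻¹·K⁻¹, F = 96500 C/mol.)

The Sn⁴⁺/Sn²⁺ couple has the higher reduction potential and acts as the cathode, so E°_cell = +0.15 − (-0.74) = 0.89 V.
Balancing electrons gives n = 6; the reaction quotient is Q = [Cr³⁺]^2·[Sn²⁺]^3/[Sn⁴⁺]^3 = 1.19 × 10^6.
E = E° − (RT/nF) ln Q = 0.89 − (8.314×273)/(6×96500) × (13.994) = 0.890 − 0.055 = 0.835 V.

0.835 V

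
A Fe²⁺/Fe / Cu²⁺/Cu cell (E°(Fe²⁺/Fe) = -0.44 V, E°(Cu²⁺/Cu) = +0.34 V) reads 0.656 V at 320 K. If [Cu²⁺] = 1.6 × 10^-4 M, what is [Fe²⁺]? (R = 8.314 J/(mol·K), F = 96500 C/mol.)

From the Nernst equation, ln Q = nF(E° − E)/RT = 2×96500×(0.78 − 0.656)/(8.314×320) = 8.995, so Q = 8070.
With Q = [Fe²⁺]/[Cu²⁺] and the known concentrations, [Fe²⁺] in the numerator gives [Fe²⁺] = 1.3 M.

1.3 M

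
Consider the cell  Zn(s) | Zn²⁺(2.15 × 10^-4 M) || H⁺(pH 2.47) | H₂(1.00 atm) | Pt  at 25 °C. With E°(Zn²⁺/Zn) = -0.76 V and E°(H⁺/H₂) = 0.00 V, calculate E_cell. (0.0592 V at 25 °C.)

0.72 V

The hydrogen couple is the cathode, so E°_cell = 0.76 V; n = 2.
[H⁺] = 10^(−2.47) = 0.0034 M, and Q = [Zn²⁺]·P(H₂) / [H⁺]^2 = 18.7.
E = E° − (0.0592/2) log Q = 0.76 − (0.0592/2)(1.272) = 0.722 V.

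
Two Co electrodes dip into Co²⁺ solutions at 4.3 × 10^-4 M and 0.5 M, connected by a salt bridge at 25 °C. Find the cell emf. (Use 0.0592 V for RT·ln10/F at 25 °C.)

Both half-cells are Co²⁺/Co, so E°_cell = 0. The concentrated side is the cathode; the cell reaction moves Co²⁺ from high to low concentration with n = 2.
Q = [Co²⁺]_dilute/[Co²⁺]_conc = 4.3 × 10^-4/0.5 = 8.6 × 10^-4.
E = 0 − (0.0592/2) log Q = −(0.0592/2)(-3.066) = 0.0908 V.

0.091 V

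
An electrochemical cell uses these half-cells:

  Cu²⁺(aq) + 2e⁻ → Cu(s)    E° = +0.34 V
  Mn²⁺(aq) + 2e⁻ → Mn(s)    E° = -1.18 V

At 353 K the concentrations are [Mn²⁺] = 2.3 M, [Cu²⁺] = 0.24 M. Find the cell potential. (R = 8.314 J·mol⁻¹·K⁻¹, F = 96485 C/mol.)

The Cu²⁺/Cu couple has the higher reduction potential and acts as the cathode, so E°_cell = +0.34 − (-1.18) = 1.52 V.
Balancing electrons gives n = 2; the reaction quotient is Q = [Mn²⁺]/[Cu²⁺] = 9.58.
E = E° − (RT/nF) ln Q = 1.52 − (8.314×353)/(2×96485) × (2.260) = 1.520 − 0.034 = 1.486 V.

1.49 V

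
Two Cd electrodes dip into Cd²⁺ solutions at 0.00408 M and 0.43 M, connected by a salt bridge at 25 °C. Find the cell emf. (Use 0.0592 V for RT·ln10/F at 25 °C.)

Both half-cells are Cd²⁺/Cd, so E°_cell = 0. The concentrated side is the cathode; the cell reaction moves Cd²⁺ from high to low concentration with n = 2.
Q = [Cd²⁺]_dilute/[Cd²⁺]_conc = 0.00408/0.43 = 0.00949.
E = 0 − (0.0592/2) log Q = −(0.0592/2)(-2.023) = 0.0599 V.

0.060 V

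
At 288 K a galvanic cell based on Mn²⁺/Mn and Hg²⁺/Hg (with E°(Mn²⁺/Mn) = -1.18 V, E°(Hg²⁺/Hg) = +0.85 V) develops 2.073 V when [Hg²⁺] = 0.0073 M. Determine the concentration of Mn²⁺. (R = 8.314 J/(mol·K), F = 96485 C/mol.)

2.3 × 10^-4 M

From the Nernst equation, ln Q = nF(E° − E)/RT = 2×96485×(2.03 − 2.073)/(8.314×288) = -3.465, so Q = 0.0313.
With Q = [Mn²⁺]/[Hg²⁺] and the known concentrations, [Mn²⁺] in the numerator gives [Mn²⁺] = 2.3 × 10^-4 M.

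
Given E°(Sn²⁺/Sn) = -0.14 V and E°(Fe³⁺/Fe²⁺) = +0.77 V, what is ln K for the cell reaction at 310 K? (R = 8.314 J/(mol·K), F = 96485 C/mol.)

ln K = 68.1

E°_cell = +0.77 − (-0.14) = 0.91 V, with n = 2 electrons transferred.
At equilibrium E = 0, so the Nernst equation gives ln K = nFE°/RT = (2)(96485)(0.91)/((8.314)(310)) = 68.13.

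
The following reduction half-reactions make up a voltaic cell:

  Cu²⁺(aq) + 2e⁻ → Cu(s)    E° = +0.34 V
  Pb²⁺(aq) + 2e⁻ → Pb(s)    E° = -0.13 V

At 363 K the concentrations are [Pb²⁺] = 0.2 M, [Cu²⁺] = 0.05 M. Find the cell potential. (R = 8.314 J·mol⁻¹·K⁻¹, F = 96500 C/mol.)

The Cu²⁺/Cu couple has the higher reduction potential and acts as the cathode, so E°_cell = +0.34 − (-0.13) = 0.47 V.
Balancing electrons gives n = 2; the reaction quotient is Q = [Pb²⁺]/[Cu²⁺] = 4.00.
E = E° − (RT/nF) ln Q = 0.47 − (8.314×363)/(2×96500) × (1.386) = 0.470 − 0.022 = 0.448 V.

0.448 V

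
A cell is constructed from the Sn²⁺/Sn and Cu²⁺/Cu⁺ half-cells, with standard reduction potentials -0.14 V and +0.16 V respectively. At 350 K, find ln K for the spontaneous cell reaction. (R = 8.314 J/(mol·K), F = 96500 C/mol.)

ln K = 19.9

E°_cell = +0.16 − (-0.14) = 0.30 V, with n = 2 electrons transferred.
At equilibrium E = 0, so the Nernst equation gives ln K = nFE°/RT = (2)(96500)(0.30)/((8.314)(350)) = 19.90.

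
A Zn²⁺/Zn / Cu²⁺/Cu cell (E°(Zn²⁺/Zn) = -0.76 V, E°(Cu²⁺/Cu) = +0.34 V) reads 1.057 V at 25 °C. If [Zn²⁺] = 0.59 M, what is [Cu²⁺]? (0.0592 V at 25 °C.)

From the Nernst equation, log Q = n(E° − E)/0.0592 = 2(1.10 − 1.057)/0.0592 = 1.453, so Q = 28.4.
With Q = [Zn²⁺]/[Cu²⁺] and the known concentrations, [Cu²⁺] in the denominator gives [Cu²⁺] = 0.021 M.

0.021 M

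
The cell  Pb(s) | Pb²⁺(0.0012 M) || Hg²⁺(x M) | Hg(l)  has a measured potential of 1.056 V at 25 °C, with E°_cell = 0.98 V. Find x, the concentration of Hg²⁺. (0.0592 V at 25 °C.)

From the Nernst equation, log Q = n(E° − E)/0.0592 = 2(0.98 − 1.056)/0.0592 = -2.568, so Q = 0.00271.
With Q = [Pb²⁺]/[Hg²⁺] and the known concentrations, [Hg²⁺] in the denominator gives [Hg²⁺] = 0.44 M.

0.44 M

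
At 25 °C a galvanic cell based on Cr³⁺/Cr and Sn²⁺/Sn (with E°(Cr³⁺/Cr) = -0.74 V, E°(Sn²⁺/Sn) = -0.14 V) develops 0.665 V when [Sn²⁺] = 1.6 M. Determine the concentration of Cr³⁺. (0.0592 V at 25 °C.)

From the Nernst equation, log Q = n(E° − E)/0.0592 = 6(0.60 − 0.665)/0.0592 = -6.588, so Q = 2.58 × 10^-7.
With Q = [Cr³⁺]^2/[Sn²⁺]^3 and the known concentrations, [Cr³⁺]^2 in the numerator gives [Cr³⁺] = 0.001 M.

0.001 M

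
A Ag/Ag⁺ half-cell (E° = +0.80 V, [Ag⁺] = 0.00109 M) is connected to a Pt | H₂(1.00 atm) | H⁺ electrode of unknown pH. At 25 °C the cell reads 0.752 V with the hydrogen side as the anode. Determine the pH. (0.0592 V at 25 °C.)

pH = 2.15

E°_cell = 0.80 V and n = 2.
log Q = n(E° − E)/0.0592 = 2×(0.80 − 0.752)/0.0592 = 1.622.
With Q = [H⁺]^2 / ([Ag⁺]^2·P(H₂)), solving for [H⁺] gives log[H⁺] = -2.152, so pH = 2.15.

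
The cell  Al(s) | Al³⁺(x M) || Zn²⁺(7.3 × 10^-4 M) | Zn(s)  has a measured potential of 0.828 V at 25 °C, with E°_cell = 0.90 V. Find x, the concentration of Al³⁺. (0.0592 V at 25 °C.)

From the Nernst equation, log Q = n(E° − E)/0.0592 = 6(0.90 − 0.828)/0.0592 = 7.297, so Q = 1.98 × 10^7.
With Q = [Al³⁺]^2/[Zn²⁺]^3 and the known concentrations, [Al³⁺]^2 in the numerator gives [Al³⁺] = 0.088 M.

0.088 M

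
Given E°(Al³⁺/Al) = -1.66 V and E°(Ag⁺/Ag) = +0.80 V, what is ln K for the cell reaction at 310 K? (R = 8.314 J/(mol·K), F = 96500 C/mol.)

E°_cell = +0.80 − (-1.66) = 2.46 V, with n = 3 electrons transferred.
At equilibrium E = 0, so the Nernst equation gives ln K = nFE°/RT = (3)(96500)(2.46)/((8.314)(310)) = 276.32.

ln K = 276.3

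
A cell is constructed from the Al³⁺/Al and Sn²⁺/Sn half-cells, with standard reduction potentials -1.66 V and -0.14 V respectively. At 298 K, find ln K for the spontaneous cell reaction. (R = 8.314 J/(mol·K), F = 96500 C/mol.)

ln K = 355.2

E°_cell = -0.14 − (-1.66) = 1.52 V, with n = 6 electrons transferred.
At equilibrium E = 0, so the Nernst equation gives ln K = nFE°/RT = (6)(96500)(1.52)/((8.314)(298)) = 355.22.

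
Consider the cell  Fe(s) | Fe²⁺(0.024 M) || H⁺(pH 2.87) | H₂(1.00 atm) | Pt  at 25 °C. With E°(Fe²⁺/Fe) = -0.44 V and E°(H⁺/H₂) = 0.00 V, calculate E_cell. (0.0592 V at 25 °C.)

The hydrogen couple is the cathode, so E°_cell = 0.44 V; n = 2.
[H⁺] = 10^(−2.87) = 0.0013 M, and Q = [Fe²⁺]·P(H₂) / [H⁺]^2 = 1.32 × 10^4.
E = E° − (0.0592/2) log Q = 0.44 − (0.0592/2)(4.120) = 0.318 V.

0.32 V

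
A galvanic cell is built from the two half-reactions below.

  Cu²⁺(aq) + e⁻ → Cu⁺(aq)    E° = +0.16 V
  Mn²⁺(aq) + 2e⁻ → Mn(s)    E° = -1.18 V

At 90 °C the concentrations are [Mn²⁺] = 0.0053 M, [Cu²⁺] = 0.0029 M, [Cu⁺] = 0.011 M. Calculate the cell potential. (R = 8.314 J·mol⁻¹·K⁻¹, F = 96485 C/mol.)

1.38 V

The Cu²⁺/Cu⁺ couple has the higher reduction potential and acts as the cathode, so E°_cell = +0.16 − (-1.18) = 1.34 V.
Balancing electrons gives n = 2; the reaction quotient is Q = [Mn²⁺]·[Cu⁺]^2/[Cu²⁺]^2 = 0.0763.
E = E° − (RT/nF) ln Q = 1.34 − (8.314×363)/(2×96485) × (-2.574) = 1.340 + 0.040 = 1.380 V.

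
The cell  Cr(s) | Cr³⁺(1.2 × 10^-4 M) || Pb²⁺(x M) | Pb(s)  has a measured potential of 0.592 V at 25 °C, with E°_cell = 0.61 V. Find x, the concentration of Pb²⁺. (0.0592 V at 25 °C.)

6 × 10^-4 M

From the Nernst equation, log Q = n(E° − E)/0.0592 = 6(0.61 − 0.592)/0.0592 = 1.824, so Q = 66.7.
With Q = [Cr³⁺]^2/[Pb²⁺]^3 and the known concentrations, [Pb²⁺]^3 in the denominator gives [Pb²⁺] = 6 × 10^-4 M.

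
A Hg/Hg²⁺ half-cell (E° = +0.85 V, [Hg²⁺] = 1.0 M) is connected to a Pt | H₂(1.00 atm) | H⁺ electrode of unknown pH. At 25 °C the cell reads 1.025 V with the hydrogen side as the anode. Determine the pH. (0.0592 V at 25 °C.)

pH = 2.96

E°_cell = 0.85 V and n = 2.
log Q = n(E° − E)/0.0592 = 2×(0.85 − 1.025)/0.0592 = -5.912.
With Q = [H⁺]^2 / ([Hg²⁺]·P(H₂)), solving for [H⁺] gives log[H⁺] = -2.956, so pH = 2.96.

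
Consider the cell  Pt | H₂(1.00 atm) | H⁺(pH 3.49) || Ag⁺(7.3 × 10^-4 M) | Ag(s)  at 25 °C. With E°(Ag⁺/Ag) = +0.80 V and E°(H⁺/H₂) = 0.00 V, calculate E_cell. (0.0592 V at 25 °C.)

0.82 V

The Ag⁺/Ag couple is the cathode, so E°_cell = 0.80 V; n = 2.
[H⁺] = 10^(−3.49) = 3.2 × 10^-4 M, and Q = [H⁺]^2 / ([Ag⁺]^2·P(H₂)) = 0.196.
E = E° − (0.0592/2) log Q = 0.80 − (0.0592/2)(-0.707) = 0.821 V.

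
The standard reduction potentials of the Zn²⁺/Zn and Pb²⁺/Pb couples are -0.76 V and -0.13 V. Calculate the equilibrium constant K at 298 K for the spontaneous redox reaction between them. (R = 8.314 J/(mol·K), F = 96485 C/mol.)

E°_cell = -0.13 − (-0.76) = 0.63 V, with n = 2 electrons transferred.
At equilibrium E = 0, so the Nernst equation gives ln K = nFE°/RT = (2)(96485)(0.63)/((8.314)(298)) = 49.07.
K = e^49.07 = 2 × 10^21.

2 × 10^21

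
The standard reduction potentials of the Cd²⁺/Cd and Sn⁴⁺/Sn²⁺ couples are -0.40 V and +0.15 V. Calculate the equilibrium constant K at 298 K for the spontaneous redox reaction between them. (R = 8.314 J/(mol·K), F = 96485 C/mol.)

E°_cell = +0.15 − (-0.40) = 0.55 V, with n = 2 electrons transferred.
At equilibrium E = 0, so the Nernst equation gives ln K = nFE°/RT = (2)(96485)(0.55)/((8.314)(298)) = 42.84.
K = e^42.84 = 4 × 10^18.

4 × 10^18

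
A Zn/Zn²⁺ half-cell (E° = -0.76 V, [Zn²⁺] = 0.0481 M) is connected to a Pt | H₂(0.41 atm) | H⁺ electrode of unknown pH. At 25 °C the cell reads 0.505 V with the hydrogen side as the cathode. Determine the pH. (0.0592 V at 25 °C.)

pH = 5.16

E°_cell = 0.76 V and n = 2.
log Q = n(E° − E)/0.0592 = 2×(0.76 − 0.505)/0.0592 = 8.615.
With Q = [Zn²⁺]·P(H₂) / [H⁺]^2, solving for [H⁺] gives log[H⁺] = -5.160, so pH = 5.16.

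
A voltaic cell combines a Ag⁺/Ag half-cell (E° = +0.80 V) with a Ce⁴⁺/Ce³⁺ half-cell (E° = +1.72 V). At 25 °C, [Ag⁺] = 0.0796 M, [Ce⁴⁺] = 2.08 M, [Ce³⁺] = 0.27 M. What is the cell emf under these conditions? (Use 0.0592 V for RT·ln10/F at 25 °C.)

1.04 V

The Ce⁴⁺/Ce³⁺ couple has the higher reduction potential and acts as the cathode, so E°_cell = +1.72 − (+0.80) = 0.92 V.
Balancing electrons gives n = 1; the reaction quotient is Q = [Ag⁺]·[Ce³⁺]/[Ce⁴⁺] = 0.0103.
At 25 °C, E = E° − (0.0592/n) log Q = 0.92 − (0.0592/1)(-1.986) = 0.920 + 0.118 = 1.038 V.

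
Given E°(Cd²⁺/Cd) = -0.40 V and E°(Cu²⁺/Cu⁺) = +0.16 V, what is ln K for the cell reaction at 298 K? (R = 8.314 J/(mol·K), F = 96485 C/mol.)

ln K = 43.6

E°_cell = +0.16 − (-0.40) = 0.56 V, with n = 2 electrons transferred.
At equilibrium E = 0, so the Nernst equation gives ln K = nFE°/RT = (2)(96485)(0.56)/((8.314)(298)) = 43.62.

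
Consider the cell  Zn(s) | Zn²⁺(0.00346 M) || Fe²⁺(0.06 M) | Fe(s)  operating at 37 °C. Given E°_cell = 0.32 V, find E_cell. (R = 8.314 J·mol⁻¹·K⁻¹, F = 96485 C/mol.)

0.358 V

Balancing electrons gives n = 2; the reaction quotient is Q = [Zn²⁺]/[Fe²⁺] = 0.0577.
E = E° − (RT/nF) ln Q = 0.32 − (8.314×310)/(2×96485) × (-2.853) = 0.320 + 0.038 = 0.358 V.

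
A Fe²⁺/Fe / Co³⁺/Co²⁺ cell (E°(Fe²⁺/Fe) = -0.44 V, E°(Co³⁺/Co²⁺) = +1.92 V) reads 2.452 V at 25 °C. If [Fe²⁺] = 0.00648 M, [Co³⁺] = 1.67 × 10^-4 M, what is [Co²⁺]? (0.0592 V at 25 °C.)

5.8 × 10^-5 M

From the Nernst equation, log Q = n(E° − E)/0.0592 = 2(2.36 − 2.452)/0.0592 = -3.108, so Q = 7.8 × 10^-4.
With Q = [Fe²⁺]·[Co²⁺]^2/[Co³⁺]^2 and the known concentrations, [Co²⁺]^2 in the numerator gives [Co²⁺] = 5.8 × 10^-5 M.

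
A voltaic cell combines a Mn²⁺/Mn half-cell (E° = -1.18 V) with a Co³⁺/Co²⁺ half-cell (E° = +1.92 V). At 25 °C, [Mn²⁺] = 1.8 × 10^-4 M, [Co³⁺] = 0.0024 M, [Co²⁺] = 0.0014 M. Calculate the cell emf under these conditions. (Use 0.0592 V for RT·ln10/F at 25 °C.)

3.22 V

The Co³⁺/Co²⁺ couple has the higher reduction potential and acts as the cathode, so E°_cell = +1.92 − (-1.18) = 3.10 V.
Balancing electrons gives n = 2; the reaction quotient is Q = [Mn²⁺]·[Co²⁺]^2/[Co³⁺]^2 = 6.13 × 10^-5.
At 25 °C, E = E° − (0.0592/n) log Q = 3.10 − (0.0592/2)(-4.213) = 3.100 + 0.125 = 3.225 V.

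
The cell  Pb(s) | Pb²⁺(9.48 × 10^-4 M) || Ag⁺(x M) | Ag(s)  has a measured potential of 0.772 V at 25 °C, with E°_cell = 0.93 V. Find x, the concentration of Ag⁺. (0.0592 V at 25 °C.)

From the Nernst equation, log Q = n(E° − E)/0.0592 = 2(0.93 − 0.772)/0.0592 = 5.338, so Q = 2.18 × 10^5.
With Q = [Pb²⁺]/[Ag⁺]^2 and the known concentrations, [Ag⁺]^2 in the denominator gives [Ag⁺] = 6.6 × 10^-5 M.

6.6 × 10^-5 M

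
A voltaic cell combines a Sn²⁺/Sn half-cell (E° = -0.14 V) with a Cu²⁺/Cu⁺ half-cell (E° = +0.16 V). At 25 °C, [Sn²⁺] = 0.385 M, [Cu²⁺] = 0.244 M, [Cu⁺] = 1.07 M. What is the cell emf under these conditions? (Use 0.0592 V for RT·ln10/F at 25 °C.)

0.274 V

The Cu²⁺/Cu⁺ couple has the higher reduction potential and acts as the cathode, so E°_cell = +0.16 − (-0.14) = 0.30 V.
Balancing electrons gives n = 2; the reaction quotient is Q = [Sn²⁺]·[Cu⁺]^2/[Cu²⁺]^2 = 7.40.
At 25 °C, E = E° − (0.0592/n) log Q = 0.30 − (0.0592/2)(0.869) = 0.300 − 0.026 = 0.274 V.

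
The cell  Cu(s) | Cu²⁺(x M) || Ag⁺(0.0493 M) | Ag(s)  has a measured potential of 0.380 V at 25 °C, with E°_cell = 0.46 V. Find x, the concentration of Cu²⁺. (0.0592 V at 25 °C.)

From the Nernst equation, log Q = n(E° − E)/0.0592 = 2(0.46 − 0.380)/0.0592 = 2.703, so Q = 504.
With Q = [Cu²⁺]/[Ag⁺]^2 and the known concentrations, [Cu²⁺] in the numerator gives [Cu²⁺] = 1.2 M.

1.2 M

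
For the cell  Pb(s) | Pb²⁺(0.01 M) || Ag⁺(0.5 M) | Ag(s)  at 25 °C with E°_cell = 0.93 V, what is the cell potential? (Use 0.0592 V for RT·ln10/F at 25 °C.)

Balancing electrons gives n = 2; the reaction quotient is Q = [Pb²⁺]/[Ag⁺]^2 = 0.0400.
At 25 °C, E = E° − (0.0592/n) log Q = 0.93 − (0.0592/2)(-1.398) = 0.930 + 0.041 = 0.971 V.

0.971 V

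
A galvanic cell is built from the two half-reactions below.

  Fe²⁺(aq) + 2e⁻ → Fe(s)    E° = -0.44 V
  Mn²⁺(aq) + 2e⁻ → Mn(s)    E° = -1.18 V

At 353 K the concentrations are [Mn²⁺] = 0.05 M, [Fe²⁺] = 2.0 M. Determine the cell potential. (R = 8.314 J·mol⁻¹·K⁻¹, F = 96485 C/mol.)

0.796 V

The Fe²⁺/Fe couple has the higher reduction potential and acts as the cathode, so E°_cell = -0.44 − (-1.18) = 0.74 V.
Balancing electrons gives n = 2; the reaction quotient is Q = [Mn²⁺]/[Fe²⁺] = 0.0250.
E = E° − (RT/nF) ln Q = 0.74 − (8.314×353)/(2×96485) × (-3.689) = 0.740 + 0.056 = 0.796 V.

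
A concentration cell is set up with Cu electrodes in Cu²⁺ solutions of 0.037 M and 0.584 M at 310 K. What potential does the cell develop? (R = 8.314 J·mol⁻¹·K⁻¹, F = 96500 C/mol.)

Both half-cells are Cu²⁺/Cu, so E°_cell = 0. The concentrated side is the cathode; the cell reaction moves Cu²⁺ from high to low concentration with n = 2.
Q = [Cu²⁺]_dilute/[Cu²⁺]_conc = 0.037/0.584 = 0.0634.
E = 0 − (RT/nF) ln Q = −((8.314×310)/(2×96500))(-2.759) = 0.0368 V.

0.037 V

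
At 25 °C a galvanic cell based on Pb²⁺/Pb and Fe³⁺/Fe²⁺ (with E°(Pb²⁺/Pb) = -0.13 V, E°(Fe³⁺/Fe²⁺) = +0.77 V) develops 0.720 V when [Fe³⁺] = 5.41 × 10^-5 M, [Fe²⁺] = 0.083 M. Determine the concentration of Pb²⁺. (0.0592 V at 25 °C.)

From the Nernst equation, log Q = n(E° − E)/0.0592 = 2(0.90 − 0.720)/0.0592 = 6.081, so Q = 1.21 × 10^6.
With Q = [Pb²⁺]·[Fe²⁺]^2/[Fe³⁺]^2 and the known concentrations, [Pb²⁺] in the numerator gives [Pb²⁺] = 0.51 M.

0.51 M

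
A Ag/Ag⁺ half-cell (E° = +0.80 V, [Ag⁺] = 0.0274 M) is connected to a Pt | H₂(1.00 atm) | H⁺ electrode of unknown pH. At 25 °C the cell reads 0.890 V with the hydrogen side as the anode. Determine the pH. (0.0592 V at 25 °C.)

E°_cell = 0.80 V and n = 2.
log Q = n(E° − E)/0.0592 = 2×(0.80 − 0.890)/0.0592 = -3.041.
With Q = [H⁺]^2 / ([Ag⁺]^2·P(H₂)), solving for [H⁺] gives log[H⁺] = -3.083, so pH = 3.08.

pH = 3.08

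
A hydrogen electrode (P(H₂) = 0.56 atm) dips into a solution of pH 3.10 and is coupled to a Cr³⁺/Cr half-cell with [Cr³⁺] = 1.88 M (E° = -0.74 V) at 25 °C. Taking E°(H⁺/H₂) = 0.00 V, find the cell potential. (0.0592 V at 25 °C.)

0.56 V

The hydrogen couple is the cathode, so E°_cell = 0.74 V; n = 6.
[H⁺] = 10^(−3.10) = 7.9 × 10^-4 M, and Q = [Cr³⁺]^2·P(H₂)^3 / [H⁺]^6 = 2.47 × 10^18.
E = E° − (0.0592/6) log Q = 0.74 − (0.0592/6)(18.393) = 0.559 V.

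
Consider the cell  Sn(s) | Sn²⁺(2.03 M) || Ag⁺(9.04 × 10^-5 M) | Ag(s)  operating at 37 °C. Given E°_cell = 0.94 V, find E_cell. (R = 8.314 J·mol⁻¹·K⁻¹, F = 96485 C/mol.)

0.682 V

Balancing electrons gives n = 2; the reaction quotient is Q = [Sn²⁺]/[Ag⁺]^2 = 2.48 × 10^8.
E = E° − (RT/nF) ln Q = 0.94 − (8.314×310)/(2×96485) × (19.331) = 0.940 − 0.258 = 0.682 V.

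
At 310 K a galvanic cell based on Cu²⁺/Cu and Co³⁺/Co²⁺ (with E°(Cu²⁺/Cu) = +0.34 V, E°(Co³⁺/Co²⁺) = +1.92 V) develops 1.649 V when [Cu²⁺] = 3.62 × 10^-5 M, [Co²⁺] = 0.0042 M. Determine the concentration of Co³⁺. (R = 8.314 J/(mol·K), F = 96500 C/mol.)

From the Nernst equation, ln Q = nF(E° − E)/RT = 2×96500×(1.58 − 1.649)/(8.314×310) = -5.167, so Q = 0.00570.
With Q = [Cu²⁺]·[Co²⁺]^2/[Co³⁺]^2 and the known concentrations, [Co³⁺]^2 in the denominator gives [Co³⁺] = 3.3 × 10^-4 M.

3.3 × 10^-4 M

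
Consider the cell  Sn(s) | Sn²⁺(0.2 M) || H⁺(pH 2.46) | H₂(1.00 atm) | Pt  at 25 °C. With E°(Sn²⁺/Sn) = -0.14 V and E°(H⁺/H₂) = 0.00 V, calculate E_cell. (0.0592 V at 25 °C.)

The hydrogen couple is the cathode, so E°_cell = 0.14 V; n = 2.
[H⁺] = 10^(−2.46) = 0.0035 M, and Q = [Sn²⁺]·P(H₂) / [H⁺]^2 = 1.66 × 10^4.
E = E° − (0.0592/2) log Q = 0.14 − (0.0592/2)(4.221) = 0.015 V.

0.015 V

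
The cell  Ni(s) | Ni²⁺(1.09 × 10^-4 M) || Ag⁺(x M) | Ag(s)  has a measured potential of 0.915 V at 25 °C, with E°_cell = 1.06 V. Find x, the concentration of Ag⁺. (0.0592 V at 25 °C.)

3.7 × 10^-5 M

From the Nernst equation, log Q = n(E° − E)/0.0592 = 2(1.06 − 0.915)/0.0592 = 4.899, so Q = 7.92 × 10^4.
With Q = [Ni²⁺]/[Ag⁺]^2 and the known concentrations, [Ag⁺]^2 in the denominator gives [Ag⁺] = 3.7 × 10^-5 M.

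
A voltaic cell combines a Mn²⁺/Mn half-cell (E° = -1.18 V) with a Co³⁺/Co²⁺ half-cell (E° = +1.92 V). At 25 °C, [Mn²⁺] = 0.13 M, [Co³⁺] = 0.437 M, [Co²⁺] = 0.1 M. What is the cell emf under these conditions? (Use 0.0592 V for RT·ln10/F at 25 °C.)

The Co³⁺/Co²⁺ couple has the higher reduction potential and acts as the cathode, so E°_cell = +1.92 − (-1.18) = 3.10 V.
Balancing electrons gives n = 2; the reaction quotient is Q = [Mn²⁺]·[Co²⁺]^2/[Co³⁺]^2 = 0.00681.
At 25 °C, E = E° − (0.0592/n) log Q = 3.10 − (0.0592/2)(-2.167) = 3.100 + 0.064 = 3.164 V.

3.16 V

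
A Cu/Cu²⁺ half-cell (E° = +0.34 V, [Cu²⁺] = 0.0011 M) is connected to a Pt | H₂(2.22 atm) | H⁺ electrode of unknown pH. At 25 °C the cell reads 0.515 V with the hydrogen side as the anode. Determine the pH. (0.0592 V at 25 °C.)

pH = 4.26

E°_cell = 0.34 V and n = 2.
log Q = n(E° − E)/0.0592 = 2×(0.34 − 0.515)/0.0592 = -5.912.
With Q = [H⁺]^2 / ([Cu²⁺]·P(H₂)), solving for [H⁺] gives log[H⁺] = -4.262, so pH = 4.26.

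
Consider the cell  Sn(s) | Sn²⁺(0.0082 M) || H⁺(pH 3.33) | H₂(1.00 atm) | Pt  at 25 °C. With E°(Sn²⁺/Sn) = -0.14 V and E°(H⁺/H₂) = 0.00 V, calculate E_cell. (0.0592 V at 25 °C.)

0.005 V

The hydrogen couple is the cathode, so E°_cell = 0.14 V; n = 2.
[H⁺] = 10^(−3.33) = 4.7 × 10^-4 M, and Q = [Sn²⁺]·P(H₂) / [H⁺]^2 = 3.75 × 10^4.
E = E° − (0.0592/2) log Q = 0.14 − (0.0592/2)(4.574) = 0.005 V.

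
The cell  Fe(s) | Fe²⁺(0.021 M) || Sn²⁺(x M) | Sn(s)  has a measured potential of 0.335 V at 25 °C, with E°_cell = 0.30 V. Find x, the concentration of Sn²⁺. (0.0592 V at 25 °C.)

From the Nernst equation, log Q = n(E° − E)/0.0592 = 2(0.30 − 0.335)/0.0592 = -1.182, so Q = 0.0657.
With Q = [Fe²⁺]/[Sn²⁺] and the known concentrations, [Sn²⁺] in the denominator gives [Sn²⁺] = 0.32 M.

0.32 M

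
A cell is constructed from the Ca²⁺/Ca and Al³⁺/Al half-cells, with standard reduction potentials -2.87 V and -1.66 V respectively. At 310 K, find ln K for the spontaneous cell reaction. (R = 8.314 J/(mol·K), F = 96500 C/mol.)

E°_cell = -1.66 − (-2.87) = 1.21 V, with n = 6 electrons transferred.
At equilibrium E = 0, so the Nernst equation gives ln K = nFE°/RT = (6)(96500)(1.21)/((8.314)(310)) = 271.83.

ln K = 271.8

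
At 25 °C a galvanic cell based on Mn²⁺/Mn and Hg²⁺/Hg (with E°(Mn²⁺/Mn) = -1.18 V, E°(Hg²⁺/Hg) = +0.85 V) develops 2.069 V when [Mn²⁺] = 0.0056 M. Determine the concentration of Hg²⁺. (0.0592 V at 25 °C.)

From the Nernst equation, log Q = n(E° − E)/0.0592 = 2(2.03 − 2.069)/0.0592 = -1.318, so Q = 0.0481.
With Q = [Mn²⁺]/[Hg²⁺] and the known concentrations, [Hg²⁺] in the denominator gives [Hg²⁺] = 0.12 M.

0.12 M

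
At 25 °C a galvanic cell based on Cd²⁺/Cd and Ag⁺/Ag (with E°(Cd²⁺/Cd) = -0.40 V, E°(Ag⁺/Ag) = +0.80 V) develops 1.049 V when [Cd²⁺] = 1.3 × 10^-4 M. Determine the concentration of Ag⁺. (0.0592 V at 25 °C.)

From the Nernst equation, log Q = n(E° − E)/0.0592 = 2(1.20 − 1.049)/0.0592 = 5.101, so Q = 1.26 × 10^5.
With Q = [Cd²⁺]/[Ag⁺]^2 and the known concentrations, [Ag⁺]^2 in the denominator gives [Ag⁺] = 3.2 × 10^-5 M.

3.2 × 10^-5 M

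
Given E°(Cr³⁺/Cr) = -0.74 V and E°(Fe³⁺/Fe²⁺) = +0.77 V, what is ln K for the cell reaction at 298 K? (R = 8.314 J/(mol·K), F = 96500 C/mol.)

ln K = 176.4

E°_cell = +0.77 − (-0.74) = 1.51 V, with n = 3 electrons transferred.
At equilibrium E = 0, so the Nernst equation gives ln K = nFE°/RT = (3)(96500)(1.51)/((8.314)(298)) = 176.44.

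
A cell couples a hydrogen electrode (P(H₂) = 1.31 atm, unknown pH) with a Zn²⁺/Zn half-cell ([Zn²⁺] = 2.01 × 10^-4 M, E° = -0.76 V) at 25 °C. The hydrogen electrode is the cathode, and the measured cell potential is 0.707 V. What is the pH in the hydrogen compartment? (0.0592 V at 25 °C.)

pH = 2.69

E°_cell = 0.76 V and n = 2.
log Q = n(E° − E)/0.0592 = 2×(0.76 − 0.707)/0.0592 = 1.791.
With Q = [Zn²⁺]·P(H₂) / [H⁺]^2, solving for [H⁺] gives log[H⁺] = -2.685, so pH = 2.69.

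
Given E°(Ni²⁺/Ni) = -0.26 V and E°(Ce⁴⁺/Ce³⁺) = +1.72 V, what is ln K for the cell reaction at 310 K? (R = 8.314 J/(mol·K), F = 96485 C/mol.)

E°_cell = +1.72 − (-0.26) = 1.98 V, with n = 2 electrons transferred.
At equilibrium E = 0, so the Nernst equation gives ln K = nFE°/RT = (2)(96485)(1.98)/((8.314)(310)) = 148.25.

ln K = 148.2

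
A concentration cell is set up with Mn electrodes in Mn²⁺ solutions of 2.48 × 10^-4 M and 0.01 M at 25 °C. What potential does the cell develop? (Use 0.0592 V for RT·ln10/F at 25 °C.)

0.048 V

Both half-cells are Mn²⁺/Mn, so E°_cell = 0. The concentrated side is the cathode; the cell reaction moves Mn²⁺ from high to low concentration with n = 2.
Q = [Mn²⁺]_dilute/[Mn²⁺]_conc = 2.48 × 10^-4/0.01 = 0.0248.
E = 0 − (0.0592/2) log Q = −(0.0592/2)(-1.606) = 0.0475 V.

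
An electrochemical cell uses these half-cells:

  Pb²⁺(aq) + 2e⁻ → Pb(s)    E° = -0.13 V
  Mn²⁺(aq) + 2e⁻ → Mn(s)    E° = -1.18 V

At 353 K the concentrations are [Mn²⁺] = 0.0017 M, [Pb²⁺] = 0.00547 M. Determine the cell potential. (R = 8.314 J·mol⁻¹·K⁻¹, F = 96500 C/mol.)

1.07 V

The Pb²⁺/Pb couple has the higher reduction potential and acts as the cathode, so E°_cell = -0.13 − (-1.18) = 1.05 V.
Balancing electrons gives n = 2; the reaction quotient is Q = [Mn²⁺]/[Pb²⁺] = 0.311.
E = E° − (RT/nF) ln Q = 1.05 − (8.314×353)/(2×96500) × (-1.169) = 1.050 + 0.018 = 1.068 V.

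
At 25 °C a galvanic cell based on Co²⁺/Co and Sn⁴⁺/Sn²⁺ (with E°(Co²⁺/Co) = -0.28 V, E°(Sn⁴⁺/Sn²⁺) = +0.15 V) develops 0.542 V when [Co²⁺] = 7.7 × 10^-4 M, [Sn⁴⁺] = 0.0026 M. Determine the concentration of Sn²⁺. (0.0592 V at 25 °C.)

From the Nernst equation, log Q = n(E° − E)/0.0592 = 2(0.43 − 0.542)/0.0592 = -3.784, so Q = 1.65 × 10^-4.
With Q = [Co²⁺]·[Sn²⁺]/[Sn⁴⁺] and the known concentrations, [Sn²⁺] in the numerator gives [Sn²⁺] = 5.6 × 10^-4 M.

5.6 × 10^-4 M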